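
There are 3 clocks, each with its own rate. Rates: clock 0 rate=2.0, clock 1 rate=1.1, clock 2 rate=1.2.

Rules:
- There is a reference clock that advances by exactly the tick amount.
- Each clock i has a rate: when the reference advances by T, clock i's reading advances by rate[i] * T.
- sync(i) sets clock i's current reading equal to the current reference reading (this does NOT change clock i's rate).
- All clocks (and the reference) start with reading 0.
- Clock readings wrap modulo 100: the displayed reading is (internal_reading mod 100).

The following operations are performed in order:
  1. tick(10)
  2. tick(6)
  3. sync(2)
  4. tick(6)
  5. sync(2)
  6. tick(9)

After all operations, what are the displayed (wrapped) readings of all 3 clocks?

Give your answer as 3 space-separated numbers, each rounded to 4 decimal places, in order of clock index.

After op 1 tick(10): ref=10.0000 raw=[20.0000 11.0000 12.0000]
After op 2 tick(6): ref=16.0000 raw=[32.0000 17.6000 19.2000]
After op 3 sync(2): ref=16.0000 raw=[32.0000 17.6000 16.0000]
After op 4 tick(6): ref=22.0000 raw=[44.0000 24.2000 23.2000]
After op 5 sync(2): ref=22.0000 raw=[44.0000 24.2000 22.0000]
After op 6 tick(9): ref=31.0000 raw=[62.0000 34.1000 32.8000]
Wrap final raw readings (mod 100): 62.0000 mod 100 = 62.0000; 34.1000 mod 100 = 34.1000; 32.8000 mod 100 = 32.8000

Answer: 62.0000 34.1000 32.8000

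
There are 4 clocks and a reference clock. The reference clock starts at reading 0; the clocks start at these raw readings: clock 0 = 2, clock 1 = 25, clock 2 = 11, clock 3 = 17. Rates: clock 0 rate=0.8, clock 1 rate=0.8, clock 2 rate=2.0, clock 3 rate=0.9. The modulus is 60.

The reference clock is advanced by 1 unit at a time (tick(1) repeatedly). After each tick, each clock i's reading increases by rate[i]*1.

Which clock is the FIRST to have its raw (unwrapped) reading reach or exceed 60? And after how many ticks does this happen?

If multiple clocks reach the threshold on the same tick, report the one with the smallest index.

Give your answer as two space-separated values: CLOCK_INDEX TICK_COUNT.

clock 0: start=2, rate=0.8, needs 60-2 = 58; ticks = ceil(58/0.8) = ceil(72.5000) = 73; reading at tick 73 = 2 + 0.8*73 = 60.4000
clock 1: start=25, rate=0.8, needs 60-25 = 35; ticks = ceil(35/0.8) = ceil(43.7500) = 44; reading at tick 44 = 25 + 0.8*44 = 60.2000
clock 2: start=11, rate=2.0, needs 60-11 = 49; ticks = ceil(49/2.0) = ceil(24.5000) = 25; reading at tick 25 = 11 + 2.0*25 = 61.0000
clock 3: start=17, rate=0.9, needs 60-17 = 43; ticks = ceil(43/0.9) = ceil(47.7778) = 48; reading at tick 48 = 17 + 0.9*48 = 60.2000
Minimum tick count = 25; winners = [2]; smallest index = 2

Answer: 2 25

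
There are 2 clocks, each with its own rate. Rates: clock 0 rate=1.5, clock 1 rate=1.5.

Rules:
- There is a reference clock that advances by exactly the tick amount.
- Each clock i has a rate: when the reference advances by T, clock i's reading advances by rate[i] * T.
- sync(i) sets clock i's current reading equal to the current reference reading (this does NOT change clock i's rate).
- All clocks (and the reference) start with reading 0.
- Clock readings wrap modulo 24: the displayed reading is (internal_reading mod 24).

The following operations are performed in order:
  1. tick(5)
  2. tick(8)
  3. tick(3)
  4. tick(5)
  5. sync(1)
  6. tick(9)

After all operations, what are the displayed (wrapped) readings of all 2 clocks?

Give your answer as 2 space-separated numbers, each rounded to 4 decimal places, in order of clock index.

Answer: 21.0000 10.5000

Derivation:
After op 1 tick(5): ref=5.0000 raw=[7.5000 7.5000]
After op 2 tick(8): ref=13.0000 raw=[19.5000 19.5000]
After op 3 tick(3): ref=16.0000 raw=[24.0000 24.0000]
After op 4 tick(5): ref=21.0000 raw=[31.5000 31.5000]
After op 5 sync(1): ref=21.0000 raw=[31.5000 21.0000]
After op 6 tick(9): ref=30.0000 raw=[45.0000 34.5000]
Wrap final raw readings (mod 24): 45.0000 mod 24 = 21.0000; 34.5000 mod 24 = 10.5000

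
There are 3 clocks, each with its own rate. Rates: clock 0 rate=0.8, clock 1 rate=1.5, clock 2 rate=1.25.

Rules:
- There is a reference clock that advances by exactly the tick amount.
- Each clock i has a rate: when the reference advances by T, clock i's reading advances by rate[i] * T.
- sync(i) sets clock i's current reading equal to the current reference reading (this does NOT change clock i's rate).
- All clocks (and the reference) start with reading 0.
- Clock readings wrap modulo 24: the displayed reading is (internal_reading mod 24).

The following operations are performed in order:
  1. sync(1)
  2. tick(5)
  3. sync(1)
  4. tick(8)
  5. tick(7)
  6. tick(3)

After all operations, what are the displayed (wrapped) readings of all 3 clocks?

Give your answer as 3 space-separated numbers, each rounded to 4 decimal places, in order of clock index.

Answer: 18.4000 8.0000 4.7500

Derivation:
After op 1 sync(1): ref=0.0000 raw=[0.0000 0.0000 0.0000]
After op 2 tick(5): ref=5.0000 raw=[4.0000 7.5000 6.2500]
After op 3 sync(1): ref=5.0000 raw=[4.0000 5.0000 6.2500]
After op 4 tick(8): ref=13.0000 raw=[10.4000 17.0000 16.2500]
After op 5 tick(7): ref=20.0000 raw=[16.0000 27.5000 25.0000]
After op 6 tick(3): ref=23.0000 raw=[18.4000 32.0000 28.7500]
Wrap final raw readings (mod 24): 18.4000 mod 24 = 18.4000; 32.0000 mod 24 = 8.0000; 28.7500 mod 24 = 4.7500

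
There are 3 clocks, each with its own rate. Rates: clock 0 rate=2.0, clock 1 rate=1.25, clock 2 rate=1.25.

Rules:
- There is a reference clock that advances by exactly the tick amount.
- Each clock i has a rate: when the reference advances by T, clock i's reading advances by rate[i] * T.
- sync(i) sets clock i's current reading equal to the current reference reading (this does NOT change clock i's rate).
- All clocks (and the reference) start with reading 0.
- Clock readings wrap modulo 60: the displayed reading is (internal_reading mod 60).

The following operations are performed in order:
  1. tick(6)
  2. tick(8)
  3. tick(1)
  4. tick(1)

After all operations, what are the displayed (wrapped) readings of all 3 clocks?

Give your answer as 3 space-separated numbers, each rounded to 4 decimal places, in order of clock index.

Answer: 32.0000 20.0000 20.0000

Derivation:
After op 1 tick(6): ref=6.0000 raw=[12.0000 7.5000 7.5000]
After op 2 tick(8): ref=14.0000 raw=[28.0000 17.5000 17.5000]
After op 3 tick(1): ref=15.0000 raw=[30.0000 18.7500 18.7500]
After op 4 tick(1): ref=16.0000 raw=[32.0000 20.0000 20.0000]
Wrap final raw readings (mod 60): 32.0000 mod 60 = 32.0000; 20.0000 mod 60 = 20.0000; 20.0000 mod 60 = 20.0000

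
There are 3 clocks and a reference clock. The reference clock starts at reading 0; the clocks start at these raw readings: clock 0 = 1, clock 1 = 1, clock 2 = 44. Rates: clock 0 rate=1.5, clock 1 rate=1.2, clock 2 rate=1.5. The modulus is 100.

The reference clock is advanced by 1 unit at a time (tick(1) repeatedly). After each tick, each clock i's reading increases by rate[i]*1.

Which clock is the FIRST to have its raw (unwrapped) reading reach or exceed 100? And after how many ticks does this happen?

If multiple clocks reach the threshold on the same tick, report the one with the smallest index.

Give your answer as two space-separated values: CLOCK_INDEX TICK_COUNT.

clock 0: start=1, rate=1.5, needs 100-1 = 99; ticks = ceil(99/1.5) = ceil(66.0000) = 66; reading at tick 66 = 1 + 1.5*66 = 100.0000
clock 1: start=1, rate=1.2, needs 100-1 = 99; ticks = ceil(99/1.2) = ceil(82.5000) = 83; reading at tick 83 = 1 + 1.2*83 = 100.6000
clock 2: start=44, rate=1.5, needs 100-44 = 56; ticks = ceil(56/1.5) = ceil(37.3333) = 38; reading at tick 38 = 44 + 1.5*38 = 101.0000
Minimum tick count = 38; winners = [2]; smallest index = 2

Answer: 2 38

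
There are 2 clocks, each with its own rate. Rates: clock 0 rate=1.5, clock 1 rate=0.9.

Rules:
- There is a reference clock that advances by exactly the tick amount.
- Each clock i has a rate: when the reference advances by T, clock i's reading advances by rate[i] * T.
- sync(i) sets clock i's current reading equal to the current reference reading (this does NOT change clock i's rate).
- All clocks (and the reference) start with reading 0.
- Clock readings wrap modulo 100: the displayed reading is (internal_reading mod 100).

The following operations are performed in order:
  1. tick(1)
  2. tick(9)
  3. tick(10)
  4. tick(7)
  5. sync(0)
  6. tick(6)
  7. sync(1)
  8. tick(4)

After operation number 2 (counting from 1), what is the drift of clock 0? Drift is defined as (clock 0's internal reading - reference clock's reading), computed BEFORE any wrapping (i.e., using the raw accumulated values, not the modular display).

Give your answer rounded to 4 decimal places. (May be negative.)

Answer: 5.0000

Derivation:
After op 1 tick(1): ref=1.0000 raw=[1.5000 0.9000]
After op 2 tick(9): ref=10.0000 raw=[15.0000 9.0000]
Drift of clock 0 after op 2: 15.0000 - 10.0000 = 5.0000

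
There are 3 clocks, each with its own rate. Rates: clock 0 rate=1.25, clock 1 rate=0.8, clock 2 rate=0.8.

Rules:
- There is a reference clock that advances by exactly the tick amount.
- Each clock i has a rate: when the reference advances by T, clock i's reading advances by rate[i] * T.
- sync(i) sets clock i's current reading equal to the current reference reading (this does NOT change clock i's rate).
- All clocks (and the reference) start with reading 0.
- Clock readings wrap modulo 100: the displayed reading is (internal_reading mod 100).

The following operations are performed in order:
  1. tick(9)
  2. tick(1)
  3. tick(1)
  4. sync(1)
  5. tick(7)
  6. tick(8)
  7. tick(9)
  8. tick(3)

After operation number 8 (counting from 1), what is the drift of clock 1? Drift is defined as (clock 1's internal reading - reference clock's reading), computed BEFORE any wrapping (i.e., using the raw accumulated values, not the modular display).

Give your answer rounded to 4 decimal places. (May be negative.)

Answer: -5.4000

Derivation:
After op 1 tick(9): ref=9.0000 raw=[11.2500 7.2000 7.2000]
After op 2 tick(1): ref=10.0000 raw=[12.5000 8.0000 8.0000]
After op 3 tick(1): ref=11.0000 raw=[13.7500 8.8000 8.8000]
After op 4 sync(1): ref=11.0000 raw=[13.7500 11.0000 8.8000]
After op 5 tick(7): ref=18.0000 raw=[22.5000 16.6000 14.4000]
After op 6 tick(8): ref=26.0000 raw=[32.5000 23.0000 20.8000]
After op 7 tick(9): ref=35.0000 raw=[43.7500 30.2000 28.0000]
After op 8 tick(3): ref=38.0000 raw=[47.5000 32.6000 30.4000]
Drift of clock 1 after op 8: 32.6000 - 38.0000 = -5.4000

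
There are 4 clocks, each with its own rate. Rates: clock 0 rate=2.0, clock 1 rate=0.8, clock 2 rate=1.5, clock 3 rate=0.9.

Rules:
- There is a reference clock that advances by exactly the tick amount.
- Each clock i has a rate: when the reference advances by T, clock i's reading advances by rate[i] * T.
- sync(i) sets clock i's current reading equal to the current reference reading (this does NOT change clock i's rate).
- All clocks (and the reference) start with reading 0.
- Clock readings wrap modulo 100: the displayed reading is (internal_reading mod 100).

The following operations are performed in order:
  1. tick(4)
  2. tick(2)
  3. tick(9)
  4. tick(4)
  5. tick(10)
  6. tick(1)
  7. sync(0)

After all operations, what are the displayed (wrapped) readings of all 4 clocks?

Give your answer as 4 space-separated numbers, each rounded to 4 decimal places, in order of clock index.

Answer: 30.0000 24.0000 45.0000 27.0000

Derivation:
After op 1 tick(4): ref=4.0000 raw=[8.0000 3.2000 6.0000 3.6000]
After op 2 tick(2): ref=6.0000 raw=[12.0000 4.8000 9.0000 5.4000]
After op 3 tick(9): ref=15.0000 raw=[30.0000 12.0000 22.5000 13.5000]
After op 4 tick(4): ref=19.0000 raw=[38.0000 15.2000 28.5000 17.1000]
After op 5 tick(10): ref=29.0000 raw=[58.0000 23.2000 43.5000 26.1000]
After op 6 tick(1): ref=30.0000 raw=[60.0000 24.0000 45.0000 27.0000]
After op 7 sync(0): ref=30.0000 raw=[30.0000 24.0000 45.0000 27.0000]
Wrap final raw readings (mod 100): 30.0000 mod 100 = 30.0000; 24.0000 mod 100 = 24.0000; 45.0000 mod 100 = 45.0000; 27.0000 mod 100 = 27.0000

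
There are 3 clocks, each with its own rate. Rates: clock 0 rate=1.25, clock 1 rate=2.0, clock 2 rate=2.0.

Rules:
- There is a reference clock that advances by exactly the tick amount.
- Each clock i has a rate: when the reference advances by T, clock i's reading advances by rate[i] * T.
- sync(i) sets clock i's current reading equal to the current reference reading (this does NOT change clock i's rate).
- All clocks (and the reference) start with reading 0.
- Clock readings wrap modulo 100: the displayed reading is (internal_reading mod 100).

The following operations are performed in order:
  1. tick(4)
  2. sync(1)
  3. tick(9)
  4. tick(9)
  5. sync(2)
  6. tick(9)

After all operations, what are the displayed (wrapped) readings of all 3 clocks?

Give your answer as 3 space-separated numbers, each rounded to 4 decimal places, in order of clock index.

After op 1 tick(4): ref=4.0000 raw=[5.0000 8.0000 8.0000]
After op 2 sync(1): ref=4.0000 raw=[5.0000 4.0000 8.0000]
After op 3 tick(9): ref=13.0000 raw=[16.2500 22.0000 26.0000]
After op 4 tick(9): ref=22.0000 raw=[27.5000 40.0000 44.0000]
After op 5 sync(2): ref=22.0000 raw=[27.5000 40.0000 22.0000]
After op 6 tick(9): ref=31.0000 raw=[38.7500 58.0000 40.0000]
Wrap final raw readings (mod 100): 38.7500 mod 100 = 38.7500; 58.0000 mod 100 = 58.0000; 40.0000 mod 100 = 40.0000

Answer: 38.7500 58.0000 40.0000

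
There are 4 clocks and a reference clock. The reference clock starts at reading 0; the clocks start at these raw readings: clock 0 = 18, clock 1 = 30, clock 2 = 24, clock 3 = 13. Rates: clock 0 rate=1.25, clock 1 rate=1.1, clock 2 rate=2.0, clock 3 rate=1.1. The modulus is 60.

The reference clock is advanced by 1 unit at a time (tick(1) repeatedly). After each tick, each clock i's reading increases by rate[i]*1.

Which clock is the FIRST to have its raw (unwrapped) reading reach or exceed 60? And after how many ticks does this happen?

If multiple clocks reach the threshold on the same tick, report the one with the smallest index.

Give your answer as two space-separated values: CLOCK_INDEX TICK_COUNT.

clock 0: start=18, rate=1.25, needs 60-18 = 42; ticks = ceil(42/1.25) = ceil(33.6000) = 34; reading at tick 34 = 18 + 1.25*34 = 60.5000
clock 1: start=30, rate=1.1, needs 60-30 = 30; ticks = ceil(30/1.1) = ceil(27.2727) = 28; reading at tick 28 = 30 + 1.1*28 = 60.8000
clock 2: start=24, rate=2.0, needs 60-24 = 36; ticks = ceil(36/2.0) = ceil(18.0000) = 18; reading at tick 18 = 24 + 2.0*18 = 60.0000
clock 3: start=13, rate=1.1, needs 60-13 = 47; ticks = ceil(47/1.1) = ceil(42.7273) = 43; reading at tick 43 = 13 + 1.1*43 = 60.3000
Minimum tick count = 18; winners = [2]; smallest index = 2

Answer: 2 18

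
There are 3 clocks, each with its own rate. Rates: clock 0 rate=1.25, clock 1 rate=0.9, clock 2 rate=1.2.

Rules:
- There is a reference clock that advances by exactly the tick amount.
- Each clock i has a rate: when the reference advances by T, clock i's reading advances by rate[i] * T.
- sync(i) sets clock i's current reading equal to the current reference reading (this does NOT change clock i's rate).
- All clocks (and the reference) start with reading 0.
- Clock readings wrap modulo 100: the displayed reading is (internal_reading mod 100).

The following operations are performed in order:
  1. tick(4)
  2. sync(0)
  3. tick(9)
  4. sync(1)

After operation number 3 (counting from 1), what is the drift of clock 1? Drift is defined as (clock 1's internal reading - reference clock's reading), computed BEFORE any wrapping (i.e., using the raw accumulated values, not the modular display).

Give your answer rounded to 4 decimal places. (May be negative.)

After op 1 tick(4): ref=4.0000 raw=[5.0000 3.6000 4.8000]
After op 2 sync(0): ref=4.0000 raw=[4.0000 3.6000 4.8000]
After op 3 tick(9): ref=13.0000 raw=[15.2500 11.7000 15.6000]
Drift of clock 1 after op 3: 11.7000 - 13.0000 = -1.3000

Answer: -1.3000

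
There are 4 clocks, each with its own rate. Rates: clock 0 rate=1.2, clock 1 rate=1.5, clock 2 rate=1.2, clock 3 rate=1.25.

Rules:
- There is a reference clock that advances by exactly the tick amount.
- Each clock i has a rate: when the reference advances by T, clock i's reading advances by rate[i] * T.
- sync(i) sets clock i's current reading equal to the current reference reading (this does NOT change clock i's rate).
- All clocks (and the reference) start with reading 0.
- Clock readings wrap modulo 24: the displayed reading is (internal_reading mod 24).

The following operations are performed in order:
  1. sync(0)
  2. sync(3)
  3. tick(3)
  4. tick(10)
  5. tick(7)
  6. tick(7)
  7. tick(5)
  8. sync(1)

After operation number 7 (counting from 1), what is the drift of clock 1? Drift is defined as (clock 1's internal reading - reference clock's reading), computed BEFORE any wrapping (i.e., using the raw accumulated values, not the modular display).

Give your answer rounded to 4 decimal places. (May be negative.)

Answer: 16.0000

Derivation:
After op 1 sync(0): ref=0.0000 raw=[0.0000 0.0000 0.0000 0.0000]
After op 2 sync(3): ref=0.0000 raw=[0.0000 0.0000 0.0000 0.0000]
After op 3 tick(3): ref=3.0000 raw=[3.6000 4.5000 3.6000 3.7500]
After op 4 tick(10): ref=13.0000 raw=[15.6000 19.5000 15.6000 16.2500]
After op 5 tick(7): ref=20.0000 raw=[24.0000 30.0000 24.0000 25.0000]
After op 6 tick(7): ref=27.0000 raw=[32.4000 40.5000 32.4000 33.7500]
After op 7 tick(5): ref=32.0000 raw=[38.4000 48.0000 38.4000 40.0000]
Drift of clock 1 after op 7: 48.0000 - 32.0000 = 16.0000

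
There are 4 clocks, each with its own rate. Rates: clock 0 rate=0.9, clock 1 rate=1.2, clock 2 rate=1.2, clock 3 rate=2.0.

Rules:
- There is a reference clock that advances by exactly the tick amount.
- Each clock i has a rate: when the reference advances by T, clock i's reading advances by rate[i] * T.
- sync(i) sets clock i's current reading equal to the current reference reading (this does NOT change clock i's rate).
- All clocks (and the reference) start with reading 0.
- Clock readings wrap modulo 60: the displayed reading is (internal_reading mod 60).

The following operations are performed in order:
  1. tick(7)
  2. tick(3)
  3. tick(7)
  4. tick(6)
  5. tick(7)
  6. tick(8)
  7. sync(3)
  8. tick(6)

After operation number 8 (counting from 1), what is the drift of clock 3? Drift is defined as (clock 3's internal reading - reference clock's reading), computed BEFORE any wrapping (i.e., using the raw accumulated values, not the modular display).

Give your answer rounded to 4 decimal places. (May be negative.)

Answer: 6.0000

Derivation:
After op 1 tick(7): ref=7.0000 raw=[6.3000 8.4000 8.4000 14.0000]
After op 2 tick(3): ref=10.0000 raw=[9.0000 12.0000 12.0000 20.0000]
After op 3 tick(7): ref=17.0000 raw=[15.3000 20.4000 20.4000 34.0000]
After op 4 tick(6): ref=23.0000 raw=[20.7000 27.6000 27.6000 46.0000]
After op 5 tick(7): ref=30.0000 raw=[27.0000 36.0000 36.0000 60.0000]
After op 6 tick(8): ref=38.0000 raw=[34.2000 45.6000 45.6000 76.0000]
After op 7 sync(3): ref=38.0000 raw=[34.2000 45.6000 45.6000 38.0000]
After op 8 tick(6): ref=44.0000 raw=[39.6000 52.8000 52.8000 50.0000]
Drift of clock 3 after op 8: 50.0000 - 44.0000 = 6.0000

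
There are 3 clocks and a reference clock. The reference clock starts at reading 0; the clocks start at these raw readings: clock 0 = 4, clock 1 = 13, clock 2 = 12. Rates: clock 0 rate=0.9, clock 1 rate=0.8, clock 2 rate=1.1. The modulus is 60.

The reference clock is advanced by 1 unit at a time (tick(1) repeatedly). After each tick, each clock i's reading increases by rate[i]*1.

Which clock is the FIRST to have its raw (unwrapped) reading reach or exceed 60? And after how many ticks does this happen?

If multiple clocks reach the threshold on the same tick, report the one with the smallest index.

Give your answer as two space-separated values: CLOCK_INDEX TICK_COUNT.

Answer: 2 44

Derivation:
clock 0: start=4, rate=0.9, needs 60-4 = 56; ticks = ceil(56/0.9) = ceil(62.2222) = 63; reading at tick 63 = 4 + 0.9*63 = 60.7000
clock 1: start=13, rate=0.8, needs 60-13 = 47; ticks = ceil(47/0.8) = ceil(58.7500) = 59; reading at tick 59 = 13 + 0.8*59 = 60.2000
clock 2: start=12, rate=1.1, needs 60-12 = 48; ticks = ceil(48/1.1) = ceil(43.6364) = 44; reading at tick 44 = 12 + 1.1*44 = 60.4000
Minimum tick count = 44; winners = [2]; smallest index = 2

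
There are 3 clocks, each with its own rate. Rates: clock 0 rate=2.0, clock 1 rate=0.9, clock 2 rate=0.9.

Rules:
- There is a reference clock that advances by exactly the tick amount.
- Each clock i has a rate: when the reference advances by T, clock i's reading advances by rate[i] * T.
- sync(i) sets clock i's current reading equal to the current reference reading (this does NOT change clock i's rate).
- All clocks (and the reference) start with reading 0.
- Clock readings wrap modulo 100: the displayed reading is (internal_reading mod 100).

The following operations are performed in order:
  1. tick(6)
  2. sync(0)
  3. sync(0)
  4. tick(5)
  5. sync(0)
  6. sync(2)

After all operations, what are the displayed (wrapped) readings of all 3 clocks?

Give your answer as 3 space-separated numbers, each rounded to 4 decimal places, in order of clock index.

Answer: 11.0000 9.9000 11.0000

Derivation:
After op 1 tick(6): ref=6.0000 raw=[12.0000 5.4000 5.4000]
After op 2 sync(0): ref=6.0000 raw=[6.0000 5.4000 5.4000]
After op 3 sync(0): ref=6.0000 raw=[6.0000 5.4000 5.4000]
After op 4 tick(5): ref=11.0000 raw=[16.0000 9.9000 9.9000]
After op 5 sync(0): ref=11.0000 raw=[11.0000 9.9000 9.9000]
After op 6 sync(2): ref=11.0000 raw=[11.0000 9.9000 11.0000]
Wrap final raw readings (mod 100): 11.0000 mod 100 = 11.0000; 9.9000 mod 100 = 9.9000; 11.0000 mod 100 = 11.0000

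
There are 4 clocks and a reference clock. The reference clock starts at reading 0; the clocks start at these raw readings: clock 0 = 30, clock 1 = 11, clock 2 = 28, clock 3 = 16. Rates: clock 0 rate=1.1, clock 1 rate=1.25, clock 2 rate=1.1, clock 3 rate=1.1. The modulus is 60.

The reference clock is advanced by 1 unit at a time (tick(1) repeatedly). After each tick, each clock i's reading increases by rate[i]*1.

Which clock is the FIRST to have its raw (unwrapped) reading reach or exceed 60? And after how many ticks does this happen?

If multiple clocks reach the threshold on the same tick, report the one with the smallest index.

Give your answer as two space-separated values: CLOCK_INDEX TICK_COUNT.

Answer: 0 28

Derivation:
clock 0: start=30, rate=1.1, needs 60-30 = 30; ticks = ceil(30/1.1) = ceil(27.2727) = 28; reading at tick 28 = 30 + 1.1*28 = 60.8000
clock 1: start=11, rate=1.25, needs 60-11 = 49; ticks = ceil(49/1.25) = ceil(39.2000) = 40; reading at tick 40 = 11 + 1.25*40 = 61.0000
clock 2: start=28, rate=1.1, needs 60-28 = 32; ticks = ceil(32/1.1) = ceil(29.0909) = 30; reading at tick 30 = 28 + 1.1*30 = 61.0000
clock 3: start=16, rate=1.1, needs 60-16 = 44; ticks = ceil(44/1.1) = ceil(40.0000) = 40; reading at tick 40 = 16 + 1.1*40 = 60.0000
Minimum tick count = 28; winners = [0]; smallest index = 0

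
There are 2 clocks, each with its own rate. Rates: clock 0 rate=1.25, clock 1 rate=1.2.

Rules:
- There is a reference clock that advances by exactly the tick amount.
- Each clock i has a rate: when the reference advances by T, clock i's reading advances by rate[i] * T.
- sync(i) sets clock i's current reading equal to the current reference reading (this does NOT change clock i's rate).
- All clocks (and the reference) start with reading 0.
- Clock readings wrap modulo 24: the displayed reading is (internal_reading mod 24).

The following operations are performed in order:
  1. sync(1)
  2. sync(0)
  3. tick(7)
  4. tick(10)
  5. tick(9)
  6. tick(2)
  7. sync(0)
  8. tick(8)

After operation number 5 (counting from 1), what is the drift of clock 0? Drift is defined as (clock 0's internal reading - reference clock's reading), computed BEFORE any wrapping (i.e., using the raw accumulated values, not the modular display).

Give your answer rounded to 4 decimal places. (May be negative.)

After op 1 sync(1): ref=0.0000 raw=[0.0000 0.0000]
After op 2 sync(0): ref=0.0000 raw=[0.0000 0.0000]
After op 3 tick(7): ref=7.0000 raw=[8.7500 8.4000]
After op 4 tick(10): ref=17.0000 raw=[21.2500 20.4000]
After op 5 tick(9): ref=26.0000 raw=[32.5000 31.2000]
Drift of clock 0 after op 5: 32.5000 - 26.0000 = 6.5000

Answer: 6.5000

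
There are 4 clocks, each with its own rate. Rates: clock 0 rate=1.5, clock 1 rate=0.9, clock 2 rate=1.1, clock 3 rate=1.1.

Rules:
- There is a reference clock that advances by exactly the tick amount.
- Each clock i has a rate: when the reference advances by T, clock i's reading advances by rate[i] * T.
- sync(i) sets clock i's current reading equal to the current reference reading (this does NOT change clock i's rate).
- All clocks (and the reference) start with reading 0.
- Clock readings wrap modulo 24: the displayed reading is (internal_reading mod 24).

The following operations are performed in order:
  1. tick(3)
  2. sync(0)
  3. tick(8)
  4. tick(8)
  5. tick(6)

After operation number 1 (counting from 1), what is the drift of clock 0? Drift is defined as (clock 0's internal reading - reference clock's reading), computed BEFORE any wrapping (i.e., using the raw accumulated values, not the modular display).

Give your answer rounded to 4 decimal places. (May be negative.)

After op 1 tick(3): ref=3.0000 raw=[4.5000 2.7000 3.3000 3.3000]
Drift of clock 0 after op 1: 4.5000 - 3.0000 = 1.5000

Answer: 1.5000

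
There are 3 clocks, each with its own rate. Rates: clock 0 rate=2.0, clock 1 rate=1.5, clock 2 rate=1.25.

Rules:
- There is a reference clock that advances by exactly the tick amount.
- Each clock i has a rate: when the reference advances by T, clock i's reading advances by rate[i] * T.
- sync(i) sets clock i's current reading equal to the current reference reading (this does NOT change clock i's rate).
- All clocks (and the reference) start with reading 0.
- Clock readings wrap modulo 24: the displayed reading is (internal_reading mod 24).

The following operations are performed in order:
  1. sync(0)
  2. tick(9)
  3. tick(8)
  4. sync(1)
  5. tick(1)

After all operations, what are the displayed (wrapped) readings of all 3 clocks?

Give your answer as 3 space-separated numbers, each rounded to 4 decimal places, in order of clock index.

After op 1 sync(0): ref=0.0000 raw=[0.0000 0.0000 0.0000]
After op 2 tick(9): ref=9.0000 raw=[18.0000 13.5000 11.2500]
After op 3 tick(8): ref=17.0000 raw=[34.0000 25.5000 21.2500]
After op 4 sync(1): ref=17.0000 raw=[34.0000 17.0000 21.2500]
After op 5 tick(1): ref=18.0000 raw=[36.0000 18.5000 22.5000]
Wrap final raw readings (mod 24): 36.0000 mod 24 = 12.0000; 18.5000 mod 24 = 18.5000; 22.5000 mod 24 = 22.5000

Answer: 12.0000 18.5000 22.5000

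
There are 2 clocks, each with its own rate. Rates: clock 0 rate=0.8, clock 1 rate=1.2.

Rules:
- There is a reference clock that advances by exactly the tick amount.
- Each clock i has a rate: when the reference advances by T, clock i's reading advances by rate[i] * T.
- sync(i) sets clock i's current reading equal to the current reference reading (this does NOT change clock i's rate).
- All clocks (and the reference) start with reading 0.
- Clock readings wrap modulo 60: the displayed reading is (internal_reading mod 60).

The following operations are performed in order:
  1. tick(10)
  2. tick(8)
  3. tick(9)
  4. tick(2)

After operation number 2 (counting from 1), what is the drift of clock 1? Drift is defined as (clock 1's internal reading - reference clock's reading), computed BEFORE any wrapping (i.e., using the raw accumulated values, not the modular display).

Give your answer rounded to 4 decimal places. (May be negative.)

After op 1 tick(10): ref=10.0000 raw=[8.0000 12.0000]
After op 2 tick(8): ref=18.0000 raw=[14.4000 21.6000]
Drift of clock 1 after op 2: 21.6000 - 18.0000 = 3.6000

Answer: 3.6000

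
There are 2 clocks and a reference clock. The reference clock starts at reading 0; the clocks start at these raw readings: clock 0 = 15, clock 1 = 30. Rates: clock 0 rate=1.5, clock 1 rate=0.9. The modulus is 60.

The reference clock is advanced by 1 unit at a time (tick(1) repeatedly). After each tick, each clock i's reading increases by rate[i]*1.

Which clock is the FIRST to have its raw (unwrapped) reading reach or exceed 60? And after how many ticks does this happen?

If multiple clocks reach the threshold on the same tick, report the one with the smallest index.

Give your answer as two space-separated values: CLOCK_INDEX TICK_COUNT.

clock 0: start=15, rate=1.5, needs 60-15 = 45; ticks = ceil(45/1.5) = ceil(30.0000) = 30; reading at tick 30 = 15 + 1.5*30 = 60.0000
clock 1: start=30, rate=0.9, needs 60-30 = 30; ticks = ceil(30/0.9) = ceil(33.3333) = 34; reading at tick 34 = 30 + 0.9*34 = 60.6000
Minimum tick count = 30; winners = [0]; smallest index = 0

Answer: 0 30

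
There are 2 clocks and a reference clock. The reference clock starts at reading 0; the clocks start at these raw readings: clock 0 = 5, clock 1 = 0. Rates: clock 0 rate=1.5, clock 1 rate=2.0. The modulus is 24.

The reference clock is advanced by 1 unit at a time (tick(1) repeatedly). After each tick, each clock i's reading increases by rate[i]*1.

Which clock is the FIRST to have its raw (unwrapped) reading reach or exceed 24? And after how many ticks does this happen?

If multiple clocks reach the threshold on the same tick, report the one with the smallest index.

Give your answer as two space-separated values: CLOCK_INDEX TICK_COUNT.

clock 0: start=5, rate=1.5, needs 24-5 = 19; ticks = ceil(19/1.5) = ceil(12.6667) = 13; reading at tick 13 = 5 + 1.5*13 = 24.5000
clock 1: start=0, rate=2.0, needs 24-0 = 24; ticks = ceil(24/2.0) = ceil(12.0000) = 12; reading at tick 12 = 0 + 2.0*12 = 24.0000
Minimum tick count = 12; winners = [1]; smallest index = 1

Answer: 1 12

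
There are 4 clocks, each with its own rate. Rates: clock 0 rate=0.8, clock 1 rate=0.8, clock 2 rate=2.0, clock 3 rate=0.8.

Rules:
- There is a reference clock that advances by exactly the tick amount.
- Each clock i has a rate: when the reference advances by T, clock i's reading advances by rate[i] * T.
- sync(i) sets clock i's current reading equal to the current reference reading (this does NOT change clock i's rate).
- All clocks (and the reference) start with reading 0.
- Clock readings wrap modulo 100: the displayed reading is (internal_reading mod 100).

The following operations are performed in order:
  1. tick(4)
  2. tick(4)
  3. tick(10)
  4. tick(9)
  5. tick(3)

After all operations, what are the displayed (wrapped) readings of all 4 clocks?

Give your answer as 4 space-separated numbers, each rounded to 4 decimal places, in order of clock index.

After op 1 tick(4): ref=4.0000 raw=[3.2000 3.2000 8.0000 3.2000]
After op 2 tick(4): ref=8.0000 raw=[6.4000 6.4000 16.0000 6.4000]
After op 3 tick(10): ref=18.0000 raw=[14.4000 14.4000 36.0000 14.4000]
After op 4 tick(9): ref=27.0000 raw=[21.6000 21.6000 54.0000 21.6000]
After op 5 tick(3): ref=30.0000 raw=[24.0000 24.0000 60.0000 24.0000]
Wrap final raw readings (mod 100): 24.0000 mod 100 = 24.0000; 24.0000 mod 100 = 24.0000; 60.0000 mod 100 = 60.0000; 24.0000 mod 100 = 24.0000

Answer: 24.0000 24.0000 60.0000 24.0000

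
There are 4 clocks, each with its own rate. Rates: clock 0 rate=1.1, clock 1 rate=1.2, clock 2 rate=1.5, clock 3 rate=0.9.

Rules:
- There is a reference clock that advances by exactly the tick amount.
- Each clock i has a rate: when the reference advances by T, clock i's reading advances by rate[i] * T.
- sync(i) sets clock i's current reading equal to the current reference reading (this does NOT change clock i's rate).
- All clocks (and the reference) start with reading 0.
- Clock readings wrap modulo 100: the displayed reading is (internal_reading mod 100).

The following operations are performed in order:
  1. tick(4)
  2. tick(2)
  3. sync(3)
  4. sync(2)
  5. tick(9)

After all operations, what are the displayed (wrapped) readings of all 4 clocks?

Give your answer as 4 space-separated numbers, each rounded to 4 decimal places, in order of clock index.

Answer: 16.5000 18.0000 19.5000 14.1000

Derivation:
After op 1 tick(4): ref=4.0000 raw=[4.4000 4.8000 6.0000 3.6000]
After op 2 tick(2): ref=6.0000 raw=[6.6000 7.2000 9.0000 5.4000]
After op 3 sync(3): ref=6.0000 raw=[6.6000 7.2000 9.0000 6.0000]
After op 4 sync(2): ref=6.0000 raw=[6.6000 7.2000 6.0000 6.0000]
After op 5 tick(9): ref=15.0000 raw=[16.5000 18.0000 19.5000 14.1000]
Wrap final raw readings (mod 100): 16.5000 mod 100 = 16.5000; 18.0000 mod 100 = 18.0000; 19.5000 mod 100 = 19.5000; 14.1000 mod 100 = 14.1000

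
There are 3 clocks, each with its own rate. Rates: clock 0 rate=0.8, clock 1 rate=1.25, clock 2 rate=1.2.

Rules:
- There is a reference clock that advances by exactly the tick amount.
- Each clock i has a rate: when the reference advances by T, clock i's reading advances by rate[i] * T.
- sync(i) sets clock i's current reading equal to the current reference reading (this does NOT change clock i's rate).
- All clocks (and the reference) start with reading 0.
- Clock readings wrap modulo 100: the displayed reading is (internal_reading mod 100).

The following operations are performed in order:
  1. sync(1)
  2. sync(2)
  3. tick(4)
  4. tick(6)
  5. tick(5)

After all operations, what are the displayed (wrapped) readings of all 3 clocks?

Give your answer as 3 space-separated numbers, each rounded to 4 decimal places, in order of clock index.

After op 1 sync(1): ref=0.0000 raw=[0.0000 0.0000 0.0000]
After op 2 sync(2): ref=0.0000 raw=[0.0000 0.0000 0.0000]
After op 3 tick(4): ref=4.0000 raw=[3.2000 5.0000 4.8000]
After op 4 tick(6): ref=10.0000 raw=[8.0000 12.5000 12.0000]
After op 5 tick(5): ref=15.0000 raw=[12.0000 18.7500 18.0000]
Wrap final raw readings (mod 100): 12.0000 mod 100 = 12.0000; 18.7500 mod 100 = 18.7500; 18.0000 mod 100 = 18.0000

Answer: 12.0000 18.7500 18.0000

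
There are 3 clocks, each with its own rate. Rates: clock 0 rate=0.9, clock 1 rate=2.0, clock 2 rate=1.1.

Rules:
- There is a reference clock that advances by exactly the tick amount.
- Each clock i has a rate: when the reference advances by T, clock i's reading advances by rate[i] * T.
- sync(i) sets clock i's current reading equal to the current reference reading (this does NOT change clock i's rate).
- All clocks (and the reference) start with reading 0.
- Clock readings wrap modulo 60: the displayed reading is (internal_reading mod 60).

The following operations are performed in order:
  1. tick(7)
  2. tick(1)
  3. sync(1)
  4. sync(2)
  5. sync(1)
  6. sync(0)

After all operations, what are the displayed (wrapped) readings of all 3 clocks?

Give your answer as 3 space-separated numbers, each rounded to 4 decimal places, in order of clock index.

Answer: 8.0000 8.0000 8.0000

Derivation:
After op 1 tick(7): ref=7.0000 raw=[6.3000 14.0000 7.7000]
After op 2 tick(1): ref=8.0000 raw=[7.2000 16.0000 8.8000]
After op 3 sync(1): ref=8.0000 raw=[7.2000 8.0000 8.8000]
After op 4 sync(2): ref=8.0000 raw=[7.2000 8.0000 8.0000]
After op 5 sync(1): ref=8.0000 raw=[7.2000 8.0000 8.0000]
After op 6 sync(0): ref=8.0000 raw=[8.0000 8.0000 8.0000]
Wrap final raw readings (mod 60): 8.0000 mod 60 = 8.0000; 8.0000 mod 60 = 8.0000; 8.0000 mod 60 = 8.0000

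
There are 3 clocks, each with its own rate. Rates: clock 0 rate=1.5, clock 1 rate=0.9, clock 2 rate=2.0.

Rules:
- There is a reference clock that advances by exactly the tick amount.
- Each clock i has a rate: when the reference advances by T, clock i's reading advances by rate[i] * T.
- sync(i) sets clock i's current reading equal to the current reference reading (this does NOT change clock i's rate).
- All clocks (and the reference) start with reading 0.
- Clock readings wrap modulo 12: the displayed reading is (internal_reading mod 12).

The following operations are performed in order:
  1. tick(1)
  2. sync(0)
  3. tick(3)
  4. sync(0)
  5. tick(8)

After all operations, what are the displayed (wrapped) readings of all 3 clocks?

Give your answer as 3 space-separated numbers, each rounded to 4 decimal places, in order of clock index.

Answer: 4.0000 10.8000 0.0000

Derivation:
After op 1 tick(1): ref=1.0000 raw=[1.5000 0.9000 2.0000]
After op 2 sync(0): ref=1.0000 raw=[1.0000 0.9000 2.0000]
After op 3 tick(3): ref=4.0000 raw=[5.5000 3.6000 8.0000]
After op 4 sync(0): ref=4.0000 raw=[4.0000 3.6000 8.0000]
After op 5 tick(8): ref=12.0000 raw=[16.0000 10.8000 24.0000]
Wrap final raw readings (mod 12): 16.0000 mod 12 = 4.0000; 10.8000 mod 12 = 10.8000; 24.0000 mod 12 = 0.0000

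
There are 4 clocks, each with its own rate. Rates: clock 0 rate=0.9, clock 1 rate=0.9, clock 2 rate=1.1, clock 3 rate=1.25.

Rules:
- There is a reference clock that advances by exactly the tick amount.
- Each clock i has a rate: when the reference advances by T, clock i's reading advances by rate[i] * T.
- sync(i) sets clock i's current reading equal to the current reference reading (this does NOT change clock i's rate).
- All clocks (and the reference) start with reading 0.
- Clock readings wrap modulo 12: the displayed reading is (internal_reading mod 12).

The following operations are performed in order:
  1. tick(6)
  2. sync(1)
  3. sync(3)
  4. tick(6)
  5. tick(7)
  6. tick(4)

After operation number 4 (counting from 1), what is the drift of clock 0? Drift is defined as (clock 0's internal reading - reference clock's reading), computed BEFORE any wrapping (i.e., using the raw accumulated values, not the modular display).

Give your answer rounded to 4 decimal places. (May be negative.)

Answer: -1.2000

Derivation:
After op 1 tick(6): ref=6.0000 raw=[5.4000 5.4000 6.6000 7.5000]
After op 2 sync(1): ref=6.0000 raw=[5.4000 6.0000 6.6000 7.5000]
After op 3 sync(3): ref=6.0000 raw=[5.4000 6.0000 6.6000 6.0000]
After op 4 tick(6): ref=12.0000 raw=[10.8000 11.4000 13.2000 13.5000]
Drift of clock 0 after op 4: 10.8000 - 12.0000 = -1.2000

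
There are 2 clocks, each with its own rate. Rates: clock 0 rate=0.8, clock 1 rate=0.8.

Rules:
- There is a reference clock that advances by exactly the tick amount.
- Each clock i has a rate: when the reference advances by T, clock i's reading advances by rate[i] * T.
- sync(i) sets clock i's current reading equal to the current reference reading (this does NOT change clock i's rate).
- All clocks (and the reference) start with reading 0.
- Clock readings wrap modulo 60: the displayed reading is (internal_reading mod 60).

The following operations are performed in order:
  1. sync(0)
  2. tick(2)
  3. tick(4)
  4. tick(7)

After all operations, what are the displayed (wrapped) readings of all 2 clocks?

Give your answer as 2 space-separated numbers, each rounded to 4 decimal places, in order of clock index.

After op 1 sync(0): ref=0.0000 raw=[0.0000 0.0000]
After op 2 tick(2): ref=2.0000 raw=[1.6000 1.6000]
After op 3 tick(4): ref=6.0000 raw=[4.8000 4.8000]
After op 4 tick(7): ref=13.0000 raw=[10.4000 10.4000]
Wrap final raw readings (mod 60): 10.4000 mod 60 = 10.4000; 10.4000 mod 60 = 10.4000

Answer: 10.4000 10.4000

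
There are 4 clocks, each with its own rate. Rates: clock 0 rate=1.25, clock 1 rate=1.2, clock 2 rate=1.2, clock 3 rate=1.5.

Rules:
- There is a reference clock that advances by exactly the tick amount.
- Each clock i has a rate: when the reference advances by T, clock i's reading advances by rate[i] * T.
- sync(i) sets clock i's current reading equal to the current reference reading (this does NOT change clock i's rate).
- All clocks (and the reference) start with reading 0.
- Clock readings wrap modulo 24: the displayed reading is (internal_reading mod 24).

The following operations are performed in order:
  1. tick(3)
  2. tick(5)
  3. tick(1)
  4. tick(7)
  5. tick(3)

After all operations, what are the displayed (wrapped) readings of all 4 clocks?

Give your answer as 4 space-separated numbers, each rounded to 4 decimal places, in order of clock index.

After op 1 tick(3): ref=3.0000 raw=[3.7500 3.6000 3.6000 4.5000]
After op 2 tick(5): ref=8.0000 raw=[10.0000 9.6000 9.6000 12.0000]
After op 3 tick(1): ref=9.0000 raw=[11.2500 10.8000 10.8000 13.5000]
After op 4 tick(7): ref=16.0000 raw=[20.0000 19.2000 19.2000 24.0000]
After op 5 tick(3): ref=19.0000 raw=[23.7500 22.8000 22.8000 28.5000]
Wrap final raw readings (mod 24): 23.7500 mod 24 = 23.7500; 22.8000 mod 24 = 22.8000; 22.8000 mod 24 = 22.8000; 28.5000 mod 24 = 4.5000

Answer: 23.7500 22.8000 22.8000 4.5000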